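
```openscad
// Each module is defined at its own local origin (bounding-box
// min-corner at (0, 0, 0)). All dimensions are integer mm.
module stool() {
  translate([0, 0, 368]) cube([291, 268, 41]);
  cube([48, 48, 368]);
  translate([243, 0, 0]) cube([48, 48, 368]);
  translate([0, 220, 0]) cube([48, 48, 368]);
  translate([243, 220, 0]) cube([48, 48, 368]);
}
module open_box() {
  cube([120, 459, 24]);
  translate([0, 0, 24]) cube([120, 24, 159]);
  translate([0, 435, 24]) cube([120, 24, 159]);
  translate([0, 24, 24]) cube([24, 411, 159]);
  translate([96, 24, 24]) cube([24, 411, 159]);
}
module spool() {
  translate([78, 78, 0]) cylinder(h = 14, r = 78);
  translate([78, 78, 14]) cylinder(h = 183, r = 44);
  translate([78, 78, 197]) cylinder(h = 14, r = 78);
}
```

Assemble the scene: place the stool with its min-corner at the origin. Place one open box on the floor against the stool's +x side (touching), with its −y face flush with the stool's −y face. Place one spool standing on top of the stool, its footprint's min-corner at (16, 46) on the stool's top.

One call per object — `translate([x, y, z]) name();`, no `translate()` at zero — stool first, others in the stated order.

stool();
translate([291, 0, 0]) open_box();
translate([16, 46, 409]) spool();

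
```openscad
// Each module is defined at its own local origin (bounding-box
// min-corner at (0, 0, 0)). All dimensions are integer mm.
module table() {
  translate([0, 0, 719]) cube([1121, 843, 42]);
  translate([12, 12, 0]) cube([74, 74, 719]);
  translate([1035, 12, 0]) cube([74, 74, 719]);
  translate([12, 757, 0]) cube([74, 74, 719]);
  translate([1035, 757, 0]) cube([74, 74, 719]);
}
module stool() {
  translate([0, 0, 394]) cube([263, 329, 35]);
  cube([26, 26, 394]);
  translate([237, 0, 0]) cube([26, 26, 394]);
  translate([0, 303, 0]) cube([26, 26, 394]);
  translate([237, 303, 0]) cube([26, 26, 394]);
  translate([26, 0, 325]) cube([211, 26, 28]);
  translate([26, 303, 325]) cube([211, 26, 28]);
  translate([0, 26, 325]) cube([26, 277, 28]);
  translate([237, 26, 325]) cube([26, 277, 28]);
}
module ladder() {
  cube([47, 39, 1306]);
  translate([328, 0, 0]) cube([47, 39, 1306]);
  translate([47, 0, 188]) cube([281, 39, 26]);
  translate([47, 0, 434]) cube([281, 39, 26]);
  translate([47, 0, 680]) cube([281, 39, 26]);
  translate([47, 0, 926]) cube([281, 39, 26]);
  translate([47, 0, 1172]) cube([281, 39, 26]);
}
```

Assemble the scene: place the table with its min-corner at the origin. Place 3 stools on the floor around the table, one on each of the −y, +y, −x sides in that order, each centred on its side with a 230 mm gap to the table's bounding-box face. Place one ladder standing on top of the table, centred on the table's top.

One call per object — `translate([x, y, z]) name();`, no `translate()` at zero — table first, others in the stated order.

table();
translate([429, -559, 0]) stool();
translate([429, 1073, 0]) stool();
translate([-493, 257, 0]) stool();
translate([373, 402, 761]) ladder();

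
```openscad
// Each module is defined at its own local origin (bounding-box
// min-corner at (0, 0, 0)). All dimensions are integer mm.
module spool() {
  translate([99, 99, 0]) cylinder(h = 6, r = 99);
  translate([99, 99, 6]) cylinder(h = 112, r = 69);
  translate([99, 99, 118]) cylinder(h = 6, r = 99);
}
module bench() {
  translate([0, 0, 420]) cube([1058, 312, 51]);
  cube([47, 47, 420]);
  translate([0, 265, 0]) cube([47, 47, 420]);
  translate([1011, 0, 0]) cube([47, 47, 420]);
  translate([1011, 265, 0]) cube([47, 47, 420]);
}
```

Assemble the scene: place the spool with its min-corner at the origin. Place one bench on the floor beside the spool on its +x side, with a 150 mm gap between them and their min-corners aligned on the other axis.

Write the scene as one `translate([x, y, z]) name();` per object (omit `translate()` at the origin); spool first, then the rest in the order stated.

spool();
translate([348, 0, 0]) bench();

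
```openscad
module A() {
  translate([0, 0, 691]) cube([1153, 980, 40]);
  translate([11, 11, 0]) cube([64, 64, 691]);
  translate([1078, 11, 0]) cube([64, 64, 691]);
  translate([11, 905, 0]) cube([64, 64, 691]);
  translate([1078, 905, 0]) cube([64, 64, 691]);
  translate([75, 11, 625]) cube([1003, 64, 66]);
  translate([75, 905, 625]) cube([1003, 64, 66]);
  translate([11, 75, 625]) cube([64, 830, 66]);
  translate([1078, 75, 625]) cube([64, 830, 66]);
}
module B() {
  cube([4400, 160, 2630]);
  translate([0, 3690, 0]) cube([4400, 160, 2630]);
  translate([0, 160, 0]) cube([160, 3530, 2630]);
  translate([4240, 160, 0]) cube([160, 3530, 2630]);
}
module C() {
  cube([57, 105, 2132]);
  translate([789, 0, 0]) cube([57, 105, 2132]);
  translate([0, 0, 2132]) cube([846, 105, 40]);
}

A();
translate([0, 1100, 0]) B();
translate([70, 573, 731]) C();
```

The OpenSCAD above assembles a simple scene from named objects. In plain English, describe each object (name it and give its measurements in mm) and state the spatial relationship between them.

A is a table with a 1153×980 mm rectangular top, 40 mm thick, top surface at z = 731 mm, supported by four 64×64 mm square legs, each inset 11 mm from the nearest pair of top edges, running from the floor. Four apron rails, 64 mm thick and 66 mm tall, run between adjacent legs with their top edges flush with the underside of the top and their outer faces flush with the legs' outer faces.

B is a box-shaped house frame (walls only): outside footprint 4400×3850 mm, wall height 2630 mm, wall thickness 160 mm. The two y-facing walls run the full x-width; the two x-facing walls fit between the inner faces of the y-facing walls.

C is a door frame. The clear opening is 732 mm wide and 2132 mm high. Two 57 mm wide jambs, 105 mm deep, stand either side of the opening from the floor to the top of the opening. A 40 mm thick head sits across the top of both jambs, spanning the full outside width of the frame.

The house frame is on the floor beside the table on its +y side. The door frame is on top of the table.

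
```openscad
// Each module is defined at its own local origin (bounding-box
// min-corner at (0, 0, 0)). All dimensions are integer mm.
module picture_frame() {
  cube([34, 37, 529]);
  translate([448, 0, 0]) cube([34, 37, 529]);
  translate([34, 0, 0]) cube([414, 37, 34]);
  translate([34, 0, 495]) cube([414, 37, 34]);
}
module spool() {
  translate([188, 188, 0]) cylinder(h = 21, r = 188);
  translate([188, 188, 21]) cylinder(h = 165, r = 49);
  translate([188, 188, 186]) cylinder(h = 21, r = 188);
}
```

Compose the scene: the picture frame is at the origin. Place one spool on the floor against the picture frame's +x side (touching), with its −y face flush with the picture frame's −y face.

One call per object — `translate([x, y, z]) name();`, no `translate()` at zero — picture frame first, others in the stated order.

picture_frame();
translate([482, 0, 0]) spool();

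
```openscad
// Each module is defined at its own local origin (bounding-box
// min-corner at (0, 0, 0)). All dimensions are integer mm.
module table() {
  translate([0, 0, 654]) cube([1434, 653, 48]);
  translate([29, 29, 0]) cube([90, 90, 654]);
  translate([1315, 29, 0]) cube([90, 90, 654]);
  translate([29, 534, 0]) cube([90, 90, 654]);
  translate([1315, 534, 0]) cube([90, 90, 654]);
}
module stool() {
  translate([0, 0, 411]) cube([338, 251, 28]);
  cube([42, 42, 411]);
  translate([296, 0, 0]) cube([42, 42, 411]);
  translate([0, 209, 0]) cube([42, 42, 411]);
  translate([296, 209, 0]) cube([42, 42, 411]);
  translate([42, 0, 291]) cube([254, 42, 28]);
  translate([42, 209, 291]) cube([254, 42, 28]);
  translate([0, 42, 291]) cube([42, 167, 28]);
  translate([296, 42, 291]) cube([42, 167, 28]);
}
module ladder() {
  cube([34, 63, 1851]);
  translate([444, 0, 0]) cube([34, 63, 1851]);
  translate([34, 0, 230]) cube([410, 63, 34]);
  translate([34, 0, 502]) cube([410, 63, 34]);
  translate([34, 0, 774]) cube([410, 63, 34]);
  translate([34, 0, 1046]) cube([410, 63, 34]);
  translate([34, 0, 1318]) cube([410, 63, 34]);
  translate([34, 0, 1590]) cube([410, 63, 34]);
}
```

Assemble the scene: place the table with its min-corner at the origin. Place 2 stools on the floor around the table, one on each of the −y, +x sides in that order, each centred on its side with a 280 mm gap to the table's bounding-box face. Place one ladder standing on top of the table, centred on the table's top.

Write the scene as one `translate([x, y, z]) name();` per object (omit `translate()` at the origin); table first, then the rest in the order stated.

table();
translate([548, -531, 0]) stool();
translate([1714, 201, 0]) stool();
translate([478, 295, 702]) ladder();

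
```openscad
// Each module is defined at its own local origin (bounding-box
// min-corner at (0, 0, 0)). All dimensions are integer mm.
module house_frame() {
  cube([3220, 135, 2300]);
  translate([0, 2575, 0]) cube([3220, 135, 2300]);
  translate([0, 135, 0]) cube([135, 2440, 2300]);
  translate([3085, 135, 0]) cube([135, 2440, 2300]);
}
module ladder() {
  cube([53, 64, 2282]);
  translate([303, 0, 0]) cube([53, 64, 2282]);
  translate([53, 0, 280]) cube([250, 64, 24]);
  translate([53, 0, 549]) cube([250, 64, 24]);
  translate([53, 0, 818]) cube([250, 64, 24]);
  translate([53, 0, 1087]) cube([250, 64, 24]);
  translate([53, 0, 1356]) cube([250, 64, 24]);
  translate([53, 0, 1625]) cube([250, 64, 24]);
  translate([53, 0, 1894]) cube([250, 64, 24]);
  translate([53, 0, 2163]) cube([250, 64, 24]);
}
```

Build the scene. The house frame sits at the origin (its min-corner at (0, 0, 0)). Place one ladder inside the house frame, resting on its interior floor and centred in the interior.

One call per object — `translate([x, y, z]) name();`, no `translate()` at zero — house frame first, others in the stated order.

house_frame();
translate([1432, 1323, 0]) ladder();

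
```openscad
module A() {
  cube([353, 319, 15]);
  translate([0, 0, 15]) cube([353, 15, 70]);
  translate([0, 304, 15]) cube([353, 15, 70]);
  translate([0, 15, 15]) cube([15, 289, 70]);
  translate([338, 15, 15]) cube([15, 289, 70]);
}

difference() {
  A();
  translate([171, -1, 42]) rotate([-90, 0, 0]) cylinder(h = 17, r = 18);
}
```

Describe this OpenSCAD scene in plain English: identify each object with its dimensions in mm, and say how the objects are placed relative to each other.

A is an open-topped rectangular box: outside dimensions 353×319×85 mm, with a uniform wall and base thickness of 15 mm. The base is a full 353×319 slab on the floor; four walls sit on top of the base. The front and back walls (the −y and +y sides) span the full width; the two side walls fit between them.

The open box has a circular hole of radius 18 mm through its front wall, centred at (x = 171, z = 42).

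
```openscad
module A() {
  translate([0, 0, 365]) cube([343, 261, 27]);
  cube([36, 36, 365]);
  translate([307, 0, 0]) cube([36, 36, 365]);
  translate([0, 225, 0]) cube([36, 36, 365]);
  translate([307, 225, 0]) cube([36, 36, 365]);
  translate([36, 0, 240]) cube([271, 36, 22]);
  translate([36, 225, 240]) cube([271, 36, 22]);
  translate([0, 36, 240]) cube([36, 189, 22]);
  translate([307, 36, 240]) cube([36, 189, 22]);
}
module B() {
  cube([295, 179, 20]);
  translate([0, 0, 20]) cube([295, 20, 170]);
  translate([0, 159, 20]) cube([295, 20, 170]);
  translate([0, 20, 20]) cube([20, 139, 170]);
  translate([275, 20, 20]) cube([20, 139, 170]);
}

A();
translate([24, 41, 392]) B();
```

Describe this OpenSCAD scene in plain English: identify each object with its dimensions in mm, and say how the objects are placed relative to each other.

A is a simple wooden stool: a rectangular seat 343 mm (x) by 261 mm (y), 27 mm thick, top face at z = 392 mm, on four square legs, each 36×36 mm in cross-section. The legs rest on z = 0, each flush with a corner of the seat. Four stretchers, 36 mm wide and 22 mm tall, connect adjacent legs with their undersides at z = 240 mm, each running between the inner faces of the legs it joins and aligned with the legs' outer faces on the other axis.

B is an open-topped rectangular box: outside dimensions 295×179×190 mm, with a uniform wall and base thickness of 20 mm. The base is a full 295×179 slab on the floor; four walls sit on top of the base. The front and back walls (the −y and +y sides) span the full width; the two side walls fit between them.

The open box is on top of the stool, centred.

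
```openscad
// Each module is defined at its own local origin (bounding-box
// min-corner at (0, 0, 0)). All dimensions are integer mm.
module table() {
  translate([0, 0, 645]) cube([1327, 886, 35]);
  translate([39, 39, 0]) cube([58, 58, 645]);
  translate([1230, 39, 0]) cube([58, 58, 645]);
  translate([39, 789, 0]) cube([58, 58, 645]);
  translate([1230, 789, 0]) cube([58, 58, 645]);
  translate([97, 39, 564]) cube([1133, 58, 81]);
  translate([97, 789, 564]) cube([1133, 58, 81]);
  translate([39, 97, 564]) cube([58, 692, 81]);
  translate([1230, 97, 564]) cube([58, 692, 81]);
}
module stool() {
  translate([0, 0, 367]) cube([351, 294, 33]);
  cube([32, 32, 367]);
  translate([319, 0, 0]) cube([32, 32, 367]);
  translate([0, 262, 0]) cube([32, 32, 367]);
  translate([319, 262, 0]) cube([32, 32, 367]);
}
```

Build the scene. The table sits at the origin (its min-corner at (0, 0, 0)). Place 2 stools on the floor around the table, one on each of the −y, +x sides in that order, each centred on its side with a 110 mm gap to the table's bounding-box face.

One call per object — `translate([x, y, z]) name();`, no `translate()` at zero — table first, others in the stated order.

table();
translate([488, -404, 0]) stool();
translate([1437, 296, 0]) stool();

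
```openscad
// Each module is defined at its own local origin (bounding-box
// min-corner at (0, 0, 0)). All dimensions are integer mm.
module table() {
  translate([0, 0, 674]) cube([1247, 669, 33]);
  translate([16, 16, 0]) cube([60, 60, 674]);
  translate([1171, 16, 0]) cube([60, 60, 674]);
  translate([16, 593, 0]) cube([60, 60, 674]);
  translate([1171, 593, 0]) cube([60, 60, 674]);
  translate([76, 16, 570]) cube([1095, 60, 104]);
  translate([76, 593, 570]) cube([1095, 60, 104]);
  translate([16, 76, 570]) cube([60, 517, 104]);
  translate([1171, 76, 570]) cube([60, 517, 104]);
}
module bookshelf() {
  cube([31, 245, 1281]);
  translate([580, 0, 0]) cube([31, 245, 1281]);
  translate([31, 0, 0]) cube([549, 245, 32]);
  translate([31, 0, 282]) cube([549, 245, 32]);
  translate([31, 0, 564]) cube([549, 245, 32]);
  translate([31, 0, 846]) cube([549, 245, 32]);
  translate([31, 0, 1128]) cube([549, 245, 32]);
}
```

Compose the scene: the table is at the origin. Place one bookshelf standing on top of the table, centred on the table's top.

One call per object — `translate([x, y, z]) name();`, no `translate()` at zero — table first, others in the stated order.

table();
translate([318, 212, 707]) bookshelf();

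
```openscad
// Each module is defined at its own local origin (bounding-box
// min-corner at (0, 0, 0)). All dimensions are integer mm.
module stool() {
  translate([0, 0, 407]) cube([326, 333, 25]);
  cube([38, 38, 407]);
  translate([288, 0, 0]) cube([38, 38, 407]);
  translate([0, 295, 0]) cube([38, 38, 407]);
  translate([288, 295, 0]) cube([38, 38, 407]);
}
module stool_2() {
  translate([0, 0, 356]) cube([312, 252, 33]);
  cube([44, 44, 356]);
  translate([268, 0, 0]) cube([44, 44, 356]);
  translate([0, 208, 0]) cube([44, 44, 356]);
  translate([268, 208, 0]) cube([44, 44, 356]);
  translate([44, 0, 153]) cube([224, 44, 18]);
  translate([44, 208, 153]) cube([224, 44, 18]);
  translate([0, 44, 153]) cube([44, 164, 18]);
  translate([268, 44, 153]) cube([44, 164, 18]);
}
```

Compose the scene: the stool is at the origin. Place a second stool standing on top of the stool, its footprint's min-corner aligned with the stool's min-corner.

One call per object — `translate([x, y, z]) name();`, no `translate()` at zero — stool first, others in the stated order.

stool();
translate([0, 0, 432]) stool_2();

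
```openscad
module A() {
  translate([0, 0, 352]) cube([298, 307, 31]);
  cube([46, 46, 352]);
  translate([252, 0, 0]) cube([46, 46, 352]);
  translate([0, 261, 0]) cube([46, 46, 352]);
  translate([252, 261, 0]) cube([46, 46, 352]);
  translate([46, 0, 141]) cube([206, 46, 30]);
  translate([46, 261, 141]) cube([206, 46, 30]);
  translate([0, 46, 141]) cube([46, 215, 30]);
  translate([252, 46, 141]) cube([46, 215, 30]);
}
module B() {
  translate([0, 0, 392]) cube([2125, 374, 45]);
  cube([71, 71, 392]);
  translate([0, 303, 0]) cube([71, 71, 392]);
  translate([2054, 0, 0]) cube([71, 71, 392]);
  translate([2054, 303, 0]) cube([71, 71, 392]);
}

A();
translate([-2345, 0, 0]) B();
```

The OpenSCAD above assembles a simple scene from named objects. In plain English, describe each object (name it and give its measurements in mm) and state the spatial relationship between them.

A is a four-legged stool. The seat is a 298×307×31 mm slab whose top surface is at z = 383 mm; four square legs, each 46×46 mm in cross-section, run from the floor (z = 0) to the underside of the seat, each flush with a corner of the seat. Four stretchers, 46 mm wide and 30 mm tall, connect adjacent legs with their undersides at z = 141 mm, each running between the inner faces of the legs it joins and aligned with the legs' outer faces on the other axis.

B is a bench: a 2125×374 mm seat slab, 45 mm thick, top at z = 437 mm, on four 71×71 mm square legs flush with the seat corners and standing on z = 0.

The bench is on the floor beside the stool on its −x side.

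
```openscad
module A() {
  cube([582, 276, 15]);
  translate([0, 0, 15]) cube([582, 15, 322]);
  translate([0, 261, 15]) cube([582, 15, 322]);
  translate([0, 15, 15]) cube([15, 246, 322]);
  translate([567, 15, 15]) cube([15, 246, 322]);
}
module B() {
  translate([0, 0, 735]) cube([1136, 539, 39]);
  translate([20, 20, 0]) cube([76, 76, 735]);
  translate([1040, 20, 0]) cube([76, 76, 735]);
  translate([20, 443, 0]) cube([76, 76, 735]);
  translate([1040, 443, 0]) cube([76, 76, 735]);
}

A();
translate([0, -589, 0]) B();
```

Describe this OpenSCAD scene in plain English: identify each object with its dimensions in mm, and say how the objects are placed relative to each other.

A is an open-topped rectangular box: outside dimensions 582×276×337 mm, with a uniform wall and base thickness of 15 mm. The base is a full 582×276 slab on the floor; four walls sit on top of the base. The front and back walls (the −y and +y sides) span the full width; the two side walls fit between them.

B is a table with a 1136×539 mm rectangular top, 39 mm thick, top surface at z = 774 mm, supported by four 76×76 mm square legs, each inset 20 mm from the nearest pair of top edges, running from the floor.

The table is on the floor beside the open box on its −y side.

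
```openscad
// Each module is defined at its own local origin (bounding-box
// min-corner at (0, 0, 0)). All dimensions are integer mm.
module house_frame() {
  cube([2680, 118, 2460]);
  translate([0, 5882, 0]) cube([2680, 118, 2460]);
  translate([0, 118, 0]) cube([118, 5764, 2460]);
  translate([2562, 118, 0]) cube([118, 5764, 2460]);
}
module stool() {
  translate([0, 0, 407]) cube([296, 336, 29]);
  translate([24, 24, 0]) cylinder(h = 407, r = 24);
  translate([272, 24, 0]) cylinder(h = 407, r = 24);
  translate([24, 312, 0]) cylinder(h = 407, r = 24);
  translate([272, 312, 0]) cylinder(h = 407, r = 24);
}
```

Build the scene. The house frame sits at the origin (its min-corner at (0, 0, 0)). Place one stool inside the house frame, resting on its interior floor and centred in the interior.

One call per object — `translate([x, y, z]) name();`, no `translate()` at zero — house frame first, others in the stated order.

house_frame();
translate([1192, 2832, 0]) stool();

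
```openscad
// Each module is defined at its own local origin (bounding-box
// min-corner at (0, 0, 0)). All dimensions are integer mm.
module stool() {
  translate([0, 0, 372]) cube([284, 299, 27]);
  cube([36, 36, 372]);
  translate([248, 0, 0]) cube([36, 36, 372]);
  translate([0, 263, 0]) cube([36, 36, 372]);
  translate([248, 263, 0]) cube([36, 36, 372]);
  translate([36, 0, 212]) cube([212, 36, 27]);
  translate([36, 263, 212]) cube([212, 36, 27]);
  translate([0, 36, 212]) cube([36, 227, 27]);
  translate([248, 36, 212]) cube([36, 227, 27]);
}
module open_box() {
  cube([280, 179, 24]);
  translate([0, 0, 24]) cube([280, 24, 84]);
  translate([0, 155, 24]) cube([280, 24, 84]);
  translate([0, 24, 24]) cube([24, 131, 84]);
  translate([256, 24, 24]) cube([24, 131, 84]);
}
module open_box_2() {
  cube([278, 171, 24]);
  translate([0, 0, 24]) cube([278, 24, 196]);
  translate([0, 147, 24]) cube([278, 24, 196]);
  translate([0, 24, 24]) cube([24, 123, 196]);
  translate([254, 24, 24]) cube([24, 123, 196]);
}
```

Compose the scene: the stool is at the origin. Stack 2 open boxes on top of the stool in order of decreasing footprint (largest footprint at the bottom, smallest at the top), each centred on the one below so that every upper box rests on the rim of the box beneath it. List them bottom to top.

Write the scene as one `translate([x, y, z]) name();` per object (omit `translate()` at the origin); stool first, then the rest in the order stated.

stool();
translate([2, 60, 399]) open_box();
translate([3, 64, 507]) open_box_2();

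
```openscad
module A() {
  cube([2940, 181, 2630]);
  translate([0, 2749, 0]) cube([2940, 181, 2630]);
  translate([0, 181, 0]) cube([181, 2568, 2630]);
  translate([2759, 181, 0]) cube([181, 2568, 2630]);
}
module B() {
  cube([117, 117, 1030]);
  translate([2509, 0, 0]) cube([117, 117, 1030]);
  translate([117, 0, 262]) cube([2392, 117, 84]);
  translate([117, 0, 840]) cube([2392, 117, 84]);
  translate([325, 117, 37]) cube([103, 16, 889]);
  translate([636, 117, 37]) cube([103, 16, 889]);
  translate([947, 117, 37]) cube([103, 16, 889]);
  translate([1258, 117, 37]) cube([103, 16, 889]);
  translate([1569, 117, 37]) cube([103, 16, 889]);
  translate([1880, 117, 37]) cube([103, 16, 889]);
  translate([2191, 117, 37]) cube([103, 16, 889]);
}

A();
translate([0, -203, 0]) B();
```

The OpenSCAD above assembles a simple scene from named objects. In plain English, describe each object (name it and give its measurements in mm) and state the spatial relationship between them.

A is the wall frame of a small rectangular building: four walls, each 2630 mm tall and 181 mm thick, enclosing a footprint 2940 mm (x) by 2930 mm (y) outside-to-outside, with no floor or roof. The front and back walls (the −y and +y sides) span the full width; the two side walls fit between them.

B is a fence section. Two 117×117 mm posts, 1030 mm tall, stand on the floor with a clear span of 2392 mm between their inner faces. Two horizontal rails of 117×84 mm section span the gap between the posts with their undersides at z = 262 mm and z = 840 mm, flush with the posts' −y face. 7 pickets, each 103 mm wide, 16 mm thick and 889 mm tall, are fixed to the +y face of the rails with their bottoms at z = 37 mm, evenly spaced across the span with equal gaps (rounded down to the nearest mm) at the −x end and between each pair — any rounding remainder accumulates at the +x end.

The fence section is on the floor beside the house frame on its −y side.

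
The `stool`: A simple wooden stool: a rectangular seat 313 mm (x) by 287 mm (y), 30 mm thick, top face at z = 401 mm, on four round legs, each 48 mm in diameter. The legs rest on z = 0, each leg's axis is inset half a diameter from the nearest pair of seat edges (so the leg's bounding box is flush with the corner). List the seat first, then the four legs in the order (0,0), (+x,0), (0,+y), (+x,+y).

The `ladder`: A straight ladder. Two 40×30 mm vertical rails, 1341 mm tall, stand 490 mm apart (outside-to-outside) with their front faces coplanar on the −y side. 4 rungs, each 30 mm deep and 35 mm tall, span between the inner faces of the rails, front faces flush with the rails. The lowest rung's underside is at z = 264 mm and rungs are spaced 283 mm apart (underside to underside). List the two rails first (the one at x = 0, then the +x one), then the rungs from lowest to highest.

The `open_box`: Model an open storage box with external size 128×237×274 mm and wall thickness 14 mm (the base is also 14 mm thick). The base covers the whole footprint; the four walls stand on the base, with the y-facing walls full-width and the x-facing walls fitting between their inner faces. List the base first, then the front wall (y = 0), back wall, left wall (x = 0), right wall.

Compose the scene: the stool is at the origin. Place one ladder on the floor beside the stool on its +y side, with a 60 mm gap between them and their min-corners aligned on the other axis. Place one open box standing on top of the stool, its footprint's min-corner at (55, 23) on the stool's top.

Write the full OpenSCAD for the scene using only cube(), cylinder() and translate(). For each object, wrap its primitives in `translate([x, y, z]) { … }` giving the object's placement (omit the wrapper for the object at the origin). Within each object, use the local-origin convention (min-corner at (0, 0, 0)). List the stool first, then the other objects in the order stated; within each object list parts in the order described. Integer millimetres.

translate([0, 0, 371]) cube([313, 287, 30]);
translate([24, 24, 0]) cylinder(h = 371, r = 24);
translate([289, 24, 0]) cylinder(h = 371, r = 24);
translate([24, 263, 0]) cylinder(h = 371, r = 24);
translate([289, 263, 0]) cylinder(h = 371, r = 24);
translate([0, 347, 0]) {
  cube([40, 30, 1341]);
  translate([450, 0, 0]) cube([40, 30, 1341]);
  translate([40, 0, 264]) cube([410, 30, 35]);
  translate([40, 0, 547]) cube([410, 30, 35]);
  translate([40, 0, 830]) cube([410, 30, 35]);
  translate([40, 0, 1113]) cube([410, 30, 35]);
}
translate([55, 23, 401]) {
  cube([128, 237, 14]);
  translate([0, 0, 14]) cube([128, 14, 260]);
  translate([0, 223, 14]) cube([128, 14, 260]);
  translate([0, 14, 14]) cube([14, 209, 260]);
  translate([114, 14, 14]) cube([14, 209, 260]);
}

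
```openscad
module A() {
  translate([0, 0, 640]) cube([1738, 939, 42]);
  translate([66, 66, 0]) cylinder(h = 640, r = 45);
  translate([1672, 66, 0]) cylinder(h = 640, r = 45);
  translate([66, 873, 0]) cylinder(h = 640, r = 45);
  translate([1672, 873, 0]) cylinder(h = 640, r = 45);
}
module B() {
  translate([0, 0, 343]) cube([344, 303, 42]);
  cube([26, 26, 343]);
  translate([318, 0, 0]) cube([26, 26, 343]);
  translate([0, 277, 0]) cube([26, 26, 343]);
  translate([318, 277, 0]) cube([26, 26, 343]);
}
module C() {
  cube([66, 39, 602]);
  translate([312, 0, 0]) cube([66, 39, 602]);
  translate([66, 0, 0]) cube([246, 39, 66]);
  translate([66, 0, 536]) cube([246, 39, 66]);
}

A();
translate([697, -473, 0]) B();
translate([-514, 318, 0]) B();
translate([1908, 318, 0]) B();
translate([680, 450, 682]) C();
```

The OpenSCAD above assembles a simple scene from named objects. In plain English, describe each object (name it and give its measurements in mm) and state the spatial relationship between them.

A is a table with a 1738×939 mm rectangular top, 42 mm thick, top surface at z = 682 mm, supported by four round legs of 90 mm diameter, each leg's bounding box inset 21 mm from the nearest pair of top edges, running from the floor.

B is a four-legged stool. The seat is a 344×303×42 mm slab whose top surface is at z = 385 mm; four square legs, each 26×26 mm in cross-section, run from the floor (z = 0) to the underside of the seat, each flush with a corner of the seat.

C is a rectangular picture frame lying in the x–z plane (depth along y). The opening is 246 mm wide (x) by 470 mm tall (z), surrounded by a border 66 mm wide on all four sides. The frame is 39 mm deep and is made of two full-height vertical stiles with two horizontal rails fitted between them.

Three stools sit around the table at the −y, −x, +x sides. The picture frame is on top of the table, centred.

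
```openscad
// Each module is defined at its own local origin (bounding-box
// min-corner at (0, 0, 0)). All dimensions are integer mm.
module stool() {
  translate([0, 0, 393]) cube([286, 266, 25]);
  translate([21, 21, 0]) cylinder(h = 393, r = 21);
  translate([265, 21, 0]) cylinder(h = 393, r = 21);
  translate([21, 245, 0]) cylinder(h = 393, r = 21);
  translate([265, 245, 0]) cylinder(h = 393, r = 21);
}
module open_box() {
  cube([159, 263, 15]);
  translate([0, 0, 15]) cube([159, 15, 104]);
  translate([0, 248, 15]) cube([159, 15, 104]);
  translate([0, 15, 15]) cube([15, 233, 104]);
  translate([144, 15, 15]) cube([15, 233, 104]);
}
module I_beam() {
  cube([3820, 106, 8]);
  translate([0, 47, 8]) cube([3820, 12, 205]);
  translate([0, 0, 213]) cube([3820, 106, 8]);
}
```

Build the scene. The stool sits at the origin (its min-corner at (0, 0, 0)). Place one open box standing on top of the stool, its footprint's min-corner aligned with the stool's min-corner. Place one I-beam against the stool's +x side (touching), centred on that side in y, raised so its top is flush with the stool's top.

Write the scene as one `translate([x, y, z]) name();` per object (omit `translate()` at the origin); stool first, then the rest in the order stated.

stool();
translate([0, 0, 418]) open_box();
translate([286, 80, 197]) I_beam();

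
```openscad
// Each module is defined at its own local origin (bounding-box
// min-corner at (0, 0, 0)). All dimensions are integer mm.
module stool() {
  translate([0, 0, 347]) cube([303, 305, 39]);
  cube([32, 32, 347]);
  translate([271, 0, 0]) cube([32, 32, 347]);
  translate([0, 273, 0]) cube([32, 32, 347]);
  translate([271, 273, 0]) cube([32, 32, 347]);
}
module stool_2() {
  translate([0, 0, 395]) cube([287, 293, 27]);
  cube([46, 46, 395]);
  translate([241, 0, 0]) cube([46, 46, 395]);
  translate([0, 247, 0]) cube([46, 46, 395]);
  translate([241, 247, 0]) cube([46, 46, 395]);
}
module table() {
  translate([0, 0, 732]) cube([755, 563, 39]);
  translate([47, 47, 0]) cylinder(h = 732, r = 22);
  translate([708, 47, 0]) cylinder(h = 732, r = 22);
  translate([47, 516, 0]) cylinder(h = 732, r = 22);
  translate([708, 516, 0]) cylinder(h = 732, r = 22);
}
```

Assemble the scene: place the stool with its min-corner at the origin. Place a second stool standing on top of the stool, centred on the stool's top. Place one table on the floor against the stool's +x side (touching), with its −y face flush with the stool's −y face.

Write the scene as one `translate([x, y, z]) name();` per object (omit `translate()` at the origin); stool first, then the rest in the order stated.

stool();
translate([8, 6, 386]) stool_2();
translate([303, 0, 0]) table();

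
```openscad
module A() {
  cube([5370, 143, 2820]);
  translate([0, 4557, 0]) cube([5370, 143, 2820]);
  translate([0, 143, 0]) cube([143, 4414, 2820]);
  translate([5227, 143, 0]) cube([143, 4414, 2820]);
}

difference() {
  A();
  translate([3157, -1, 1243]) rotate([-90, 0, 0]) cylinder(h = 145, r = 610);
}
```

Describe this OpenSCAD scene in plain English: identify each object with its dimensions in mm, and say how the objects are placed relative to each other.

A is a box-shaped house frame (walls only): outside footprint 5370×4700 mm, wall height 2820 mm, wall thickness 143 mm. The two y-facing walls run the full x-width; the two x-facing walls fit between the inner faces of the y-facing walls.

The house frame has a circular hole of radius 610 mm through its front wall, centred at (x = 3157, z = 1243).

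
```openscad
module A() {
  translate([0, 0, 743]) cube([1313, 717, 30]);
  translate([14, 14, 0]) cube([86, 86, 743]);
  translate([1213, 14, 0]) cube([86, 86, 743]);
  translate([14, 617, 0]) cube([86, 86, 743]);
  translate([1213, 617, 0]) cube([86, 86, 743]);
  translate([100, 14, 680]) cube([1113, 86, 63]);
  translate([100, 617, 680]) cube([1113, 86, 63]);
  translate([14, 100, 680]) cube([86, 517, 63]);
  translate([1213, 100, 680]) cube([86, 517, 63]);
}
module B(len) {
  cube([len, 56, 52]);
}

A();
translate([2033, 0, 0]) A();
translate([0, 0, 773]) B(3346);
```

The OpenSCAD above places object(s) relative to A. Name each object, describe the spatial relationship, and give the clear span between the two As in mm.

Second table starts at x = 2033; first ends at x = 1313; clear span = 2033 − 1313 = 720 mm.

A is a table. B is a beam. A beam spans the tops of two tables. The clear span between the two tables is 720 mm.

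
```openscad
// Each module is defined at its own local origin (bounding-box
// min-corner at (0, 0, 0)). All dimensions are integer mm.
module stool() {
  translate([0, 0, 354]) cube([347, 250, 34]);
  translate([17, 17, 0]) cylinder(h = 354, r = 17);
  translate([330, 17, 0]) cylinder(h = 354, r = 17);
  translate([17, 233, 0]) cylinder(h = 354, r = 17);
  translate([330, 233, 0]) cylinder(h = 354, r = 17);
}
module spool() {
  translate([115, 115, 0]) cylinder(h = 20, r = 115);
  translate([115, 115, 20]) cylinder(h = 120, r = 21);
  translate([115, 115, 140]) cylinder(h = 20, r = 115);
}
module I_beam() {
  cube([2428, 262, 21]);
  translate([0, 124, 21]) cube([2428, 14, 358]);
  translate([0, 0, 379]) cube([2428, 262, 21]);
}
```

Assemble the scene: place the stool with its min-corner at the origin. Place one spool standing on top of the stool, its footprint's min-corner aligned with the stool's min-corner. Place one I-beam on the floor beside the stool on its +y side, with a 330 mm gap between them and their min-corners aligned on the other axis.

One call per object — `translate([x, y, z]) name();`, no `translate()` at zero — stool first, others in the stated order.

stool();
translate([0, 0, 388]) spool();
translate([0, 580, 0]) I_beam();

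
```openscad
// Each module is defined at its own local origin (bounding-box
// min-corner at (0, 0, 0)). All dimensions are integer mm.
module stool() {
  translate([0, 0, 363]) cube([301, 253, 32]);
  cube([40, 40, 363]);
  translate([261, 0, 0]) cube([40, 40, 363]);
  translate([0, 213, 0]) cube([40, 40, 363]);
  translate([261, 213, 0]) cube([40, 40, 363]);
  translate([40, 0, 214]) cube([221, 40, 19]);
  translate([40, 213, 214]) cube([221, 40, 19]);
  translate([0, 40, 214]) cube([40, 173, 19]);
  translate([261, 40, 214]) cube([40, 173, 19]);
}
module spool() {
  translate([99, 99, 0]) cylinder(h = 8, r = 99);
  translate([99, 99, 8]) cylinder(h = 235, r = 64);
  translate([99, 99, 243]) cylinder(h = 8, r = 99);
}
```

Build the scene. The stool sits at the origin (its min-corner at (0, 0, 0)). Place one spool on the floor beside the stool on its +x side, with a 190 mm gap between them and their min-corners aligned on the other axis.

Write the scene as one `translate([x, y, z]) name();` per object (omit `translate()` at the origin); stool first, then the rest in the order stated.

stool();
translate([491, 0, 0]) spool();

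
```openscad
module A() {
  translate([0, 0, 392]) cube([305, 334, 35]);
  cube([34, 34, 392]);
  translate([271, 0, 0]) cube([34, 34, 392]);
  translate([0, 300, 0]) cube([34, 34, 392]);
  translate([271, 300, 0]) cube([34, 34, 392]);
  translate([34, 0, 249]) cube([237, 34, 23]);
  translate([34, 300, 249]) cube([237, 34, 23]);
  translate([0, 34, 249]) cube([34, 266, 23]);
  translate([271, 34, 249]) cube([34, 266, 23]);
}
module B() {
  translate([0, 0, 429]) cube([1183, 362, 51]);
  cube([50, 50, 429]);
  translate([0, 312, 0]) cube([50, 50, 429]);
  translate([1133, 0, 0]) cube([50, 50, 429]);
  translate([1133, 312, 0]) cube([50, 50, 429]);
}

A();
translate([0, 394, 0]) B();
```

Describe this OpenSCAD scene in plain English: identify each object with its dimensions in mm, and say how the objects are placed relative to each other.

A is a four-legged stool. The seat is a 305×334×35 mm slab whose top surface is at z = 427 mm; four square legs, each 34×34 mm in cross-section, run from the floor (z = 0) to the underside of the seat, each flush with a corner of the seat. Four stretchers, 34 mm wide and 23 mm tall, connect adjacent legs with their undersides at z = 249 mm, each running between the inner faces of the legs it joins and aligned with the legs' outer faces on the other axis.

B is a bench: a 1183×362 mm seat slab, 51 mm thick, top at z = 480 mm, on four 50×50 mm square legs flush with the seat corners and standing on z = 0.

The bench is on the floor beside the stool on its +y side.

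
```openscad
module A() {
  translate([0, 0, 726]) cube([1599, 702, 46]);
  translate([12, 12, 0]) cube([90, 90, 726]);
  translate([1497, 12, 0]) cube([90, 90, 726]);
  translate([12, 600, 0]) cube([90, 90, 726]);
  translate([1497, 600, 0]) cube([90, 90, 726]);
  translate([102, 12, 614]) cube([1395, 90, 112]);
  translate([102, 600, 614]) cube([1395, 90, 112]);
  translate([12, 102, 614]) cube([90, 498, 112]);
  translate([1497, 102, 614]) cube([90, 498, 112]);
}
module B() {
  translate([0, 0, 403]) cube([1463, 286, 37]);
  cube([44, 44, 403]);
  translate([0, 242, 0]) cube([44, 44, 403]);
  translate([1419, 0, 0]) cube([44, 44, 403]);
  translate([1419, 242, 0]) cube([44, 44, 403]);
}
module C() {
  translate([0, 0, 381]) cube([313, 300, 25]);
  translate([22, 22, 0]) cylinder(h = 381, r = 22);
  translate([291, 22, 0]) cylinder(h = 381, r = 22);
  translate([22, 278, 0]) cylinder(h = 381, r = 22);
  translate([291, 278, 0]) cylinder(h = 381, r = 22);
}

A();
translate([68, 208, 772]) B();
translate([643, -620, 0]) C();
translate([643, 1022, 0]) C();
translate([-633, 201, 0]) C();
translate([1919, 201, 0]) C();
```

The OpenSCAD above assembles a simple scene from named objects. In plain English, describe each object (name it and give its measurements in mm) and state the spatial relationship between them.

A is a table with a 1599×702 mm rectangular top, 46 mm thick, top surface at z = 772 mm, supported by four 90×90 mm square legs, each inset 12 mm from the nearest pair of top edges, running from the floor. Four apron rails, 90 mm thick and 112 mm tall, run between adjacent legs with their top edges flush with the underside of the top and their outer faces flush with the legs' outer faces.

B is a long wooden bench with a 1463 mm (x) × 286 mm (y) seat, 37 mm thick, its top surface 440 mm above the floor. Four 44 mm square legs at the seat corners, flush with the edges, run from z = 0 to the seat underside.

C is a four-legged stool. The seat is a 313×300×25 mm slab whose top surface is at z = 406 mm; four round legs, each 44 mm in diameter, run from the floor (z = 0) to the underside of the seat, each leg's axis is inset half a diameter from the nearest pair of seat edges (so the leg's bounding box is flush with the corner).

The bench is on top of the table, centred. Four stools sit around the table at the −y, +y, −x, +x sides.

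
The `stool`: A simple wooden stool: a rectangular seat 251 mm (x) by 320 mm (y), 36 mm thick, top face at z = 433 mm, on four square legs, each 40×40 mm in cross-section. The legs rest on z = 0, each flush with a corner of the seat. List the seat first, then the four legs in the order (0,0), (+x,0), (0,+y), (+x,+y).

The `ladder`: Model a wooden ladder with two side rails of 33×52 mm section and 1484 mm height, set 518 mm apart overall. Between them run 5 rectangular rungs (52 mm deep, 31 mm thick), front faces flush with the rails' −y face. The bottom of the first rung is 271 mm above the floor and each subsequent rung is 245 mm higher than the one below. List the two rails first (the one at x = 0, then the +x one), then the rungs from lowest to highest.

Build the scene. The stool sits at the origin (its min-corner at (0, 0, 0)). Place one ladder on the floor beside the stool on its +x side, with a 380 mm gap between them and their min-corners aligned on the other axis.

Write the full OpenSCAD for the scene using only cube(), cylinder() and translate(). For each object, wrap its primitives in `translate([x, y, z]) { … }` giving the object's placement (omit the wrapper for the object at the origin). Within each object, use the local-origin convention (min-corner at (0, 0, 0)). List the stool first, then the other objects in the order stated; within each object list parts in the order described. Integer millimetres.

translate([0, 0, 397]) cube([251, 320, 36]);
cube([40, 40, 397]);
translate([211, 0, 0]) cube([40, 40, 397]);
translate([0, 280, 0]) cube([40, 40, 397]);
translate([211, 280, 0]) cube([40, 40, 397]);
translate([631, 0, 0]) {
  cube([33, 52, 1484]);
  translate([485, 0, 0]) cube([33, 52, 1484]);
  translate([33, 0, 271]) cube([452, 52, 31]);
  translate([33, 0, 516]) cube([452, 52, 31]);
  translate([33, 0, 761]) cube([452, 52, 31]);
  translate([33, 0, 1006]) cube([452, 52, 31]);
  translate([33, 0, 1251]) cube([452, 52, 31]);
}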